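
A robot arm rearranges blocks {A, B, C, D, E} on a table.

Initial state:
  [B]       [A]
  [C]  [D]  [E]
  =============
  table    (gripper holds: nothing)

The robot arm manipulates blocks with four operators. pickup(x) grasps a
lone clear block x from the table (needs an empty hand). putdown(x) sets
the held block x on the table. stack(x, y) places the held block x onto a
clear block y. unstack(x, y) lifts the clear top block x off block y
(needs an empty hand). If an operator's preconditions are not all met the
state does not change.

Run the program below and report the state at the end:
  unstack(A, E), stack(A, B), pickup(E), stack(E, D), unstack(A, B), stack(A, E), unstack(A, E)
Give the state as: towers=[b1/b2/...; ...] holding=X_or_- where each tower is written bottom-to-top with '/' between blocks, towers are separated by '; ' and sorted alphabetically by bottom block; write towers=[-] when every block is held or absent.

towers=[C/B; D/E] holding=A

step 1 (unstack(A, E)): towers=[C/B; D; E] holding=A
step 2 (stack(A, B)): towers=[C/B/A; D; E] holding=-
step 3 (pickup(E)): towers=[C/B/A; D] holding=E
step 4 (stack(E, D)): towers=[C/B/A; D/E] holding=-
step 5 (unstack(A, B)): towers=[C/B; D/E] holding=A
step 6 (stack(A, E)): towers=[C/B; D/E/A] holding=-
step 7 (unstack(A, E)): towers=[C/B; D/E] holding=A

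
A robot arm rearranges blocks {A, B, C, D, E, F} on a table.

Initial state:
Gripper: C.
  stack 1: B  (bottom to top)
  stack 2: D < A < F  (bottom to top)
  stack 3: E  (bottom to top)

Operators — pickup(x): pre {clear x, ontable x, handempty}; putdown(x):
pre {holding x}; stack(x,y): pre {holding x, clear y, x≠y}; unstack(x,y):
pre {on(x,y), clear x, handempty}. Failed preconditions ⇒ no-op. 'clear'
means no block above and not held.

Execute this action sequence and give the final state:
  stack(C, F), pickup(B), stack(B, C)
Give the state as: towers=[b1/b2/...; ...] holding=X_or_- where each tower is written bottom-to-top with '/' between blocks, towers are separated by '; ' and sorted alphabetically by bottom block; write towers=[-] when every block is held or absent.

towers=[D/A/F/C/B; E] holding=-

step 1 (stack(C, F)): towers=[B; D/A/F/C; E] holding=-
step 2 (pickup(B)): towers=[D/A/F/C; E] holding=B
step 3 (stack(B, C)): towers=[D/A/F/C/B; E] holding=-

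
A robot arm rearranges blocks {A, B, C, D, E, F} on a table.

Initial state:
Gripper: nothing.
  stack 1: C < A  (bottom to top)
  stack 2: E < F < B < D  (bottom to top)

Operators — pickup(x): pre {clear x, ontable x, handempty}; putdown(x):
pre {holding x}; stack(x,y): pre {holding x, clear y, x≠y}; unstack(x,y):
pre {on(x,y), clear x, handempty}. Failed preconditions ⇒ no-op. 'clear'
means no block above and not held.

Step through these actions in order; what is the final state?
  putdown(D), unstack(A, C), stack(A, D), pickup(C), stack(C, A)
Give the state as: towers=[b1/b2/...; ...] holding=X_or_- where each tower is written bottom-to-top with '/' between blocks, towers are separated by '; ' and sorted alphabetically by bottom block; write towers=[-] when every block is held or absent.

towers=[E/F/B/D/A/C] holding=-

step 1 (putdown(D)) [no-op]: towers=[C/A; E/F/B/D] holding=-
step 2 (unstack(A, C)): towers=[C; E/F/B/D] holding=A
step 3 (stack(A, D)): towers=[C; E/F/B/D/A] holding=-
step 4 (pickup(C)): towers=[E/F/B/D/A] holding=C
step 5 (stack(C, A)): towers=[E/F/B/D/A/C] holding=-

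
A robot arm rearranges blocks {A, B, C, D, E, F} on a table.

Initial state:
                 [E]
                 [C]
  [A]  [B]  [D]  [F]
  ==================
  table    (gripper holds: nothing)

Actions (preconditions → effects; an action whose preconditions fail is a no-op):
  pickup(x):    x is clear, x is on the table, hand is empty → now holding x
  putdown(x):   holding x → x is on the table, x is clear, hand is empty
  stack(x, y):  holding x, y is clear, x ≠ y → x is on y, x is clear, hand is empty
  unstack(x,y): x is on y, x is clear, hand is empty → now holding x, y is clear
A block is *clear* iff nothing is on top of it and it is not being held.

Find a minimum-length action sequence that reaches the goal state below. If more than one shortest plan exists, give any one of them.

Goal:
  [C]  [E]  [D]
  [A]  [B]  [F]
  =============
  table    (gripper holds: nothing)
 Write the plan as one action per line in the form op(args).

unstack(E, C)
stack(E, B)
unstack(C, F)
stack(C, A)
pickup(D)
stack(D, F)

step 1 (unstack(E, C)): towers=[A; B; D; F/C] holding=E
step 2 (stack(E, B)): towers=[A; B/E; D; F/C] holding=-
step 3 (unstack(C, F)): towers=[A; B/E; D; F] holding=C
step 4 (stack(C, A)): towers=[A/C; B/E; D; F] holding=-
step 5 (pickup(D)): towers=[A/C; B/E; F] holding=D
step 6 (stack(D, F)): towers=[A/C; B/E; F/D] holding=-
goal check: towers=[A/C; B/E; F/D] holding=- — reached (length 6, optimal by BFS)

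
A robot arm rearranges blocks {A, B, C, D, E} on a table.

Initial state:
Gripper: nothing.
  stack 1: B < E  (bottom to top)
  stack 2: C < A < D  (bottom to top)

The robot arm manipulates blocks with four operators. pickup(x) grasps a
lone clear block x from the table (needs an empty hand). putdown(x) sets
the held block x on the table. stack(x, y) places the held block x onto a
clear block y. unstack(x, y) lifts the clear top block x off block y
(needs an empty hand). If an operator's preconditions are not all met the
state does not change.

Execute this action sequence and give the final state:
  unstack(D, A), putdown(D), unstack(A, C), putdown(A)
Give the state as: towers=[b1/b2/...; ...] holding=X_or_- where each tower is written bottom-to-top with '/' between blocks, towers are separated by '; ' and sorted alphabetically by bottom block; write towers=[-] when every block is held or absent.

towers=[A; B/E; C; D] holding=-

step 1 (unstack(D, A)): towers=[B/E; C/A] holding=D
step 2 (putdown(D)): towers=[B/E; C/A; D] holding=-
step 3 (unstack(A, C)): towers=[B/E; C; D] holding=A
step 4 (putdown(A)): towers=[A; B/E; C; D] holding=-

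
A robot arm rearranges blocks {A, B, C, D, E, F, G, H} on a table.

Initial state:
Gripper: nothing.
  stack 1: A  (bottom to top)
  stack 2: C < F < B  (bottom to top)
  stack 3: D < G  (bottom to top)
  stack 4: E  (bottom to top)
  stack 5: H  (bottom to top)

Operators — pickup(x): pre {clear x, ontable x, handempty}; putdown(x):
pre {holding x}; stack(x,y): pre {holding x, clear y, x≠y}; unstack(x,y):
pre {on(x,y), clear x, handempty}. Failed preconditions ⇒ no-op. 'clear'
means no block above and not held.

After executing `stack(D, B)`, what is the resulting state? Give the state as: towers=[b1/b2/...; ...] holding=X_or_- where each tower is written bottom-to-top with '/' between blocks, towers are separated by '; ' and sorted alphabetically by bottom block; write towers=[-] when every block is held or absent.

before: towers=[A; C/F/B; D/G; E; H] holding=-
pre[stack(D, B)]: holding(D) fail, clear(B) ok, D≠B ok
holding(D) unmet → stack(D, B) is a no-op
after:  towers=[A; C/F/B; D/G; E; H] holding=-

towers=[A; C/F/B; D/G; E; H] holding=-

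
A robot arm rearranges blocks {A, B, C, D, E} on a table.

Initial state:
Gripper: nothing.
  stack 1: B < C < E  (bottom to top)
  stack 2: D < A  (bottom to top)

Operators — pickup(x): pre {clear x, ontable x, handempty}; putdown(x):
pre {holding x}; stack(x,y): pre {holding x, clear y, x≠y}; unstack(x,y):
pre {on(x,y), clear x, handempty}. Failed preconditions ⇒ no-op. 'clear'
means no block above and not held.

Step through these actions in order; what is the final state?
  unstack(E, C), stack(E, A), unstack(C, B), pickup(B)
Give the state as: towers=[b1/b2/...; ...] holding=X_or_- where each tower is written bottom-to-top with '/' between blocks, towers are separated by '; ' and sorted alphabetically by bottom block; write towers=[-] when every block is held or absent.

towers=[B; D/A/E] holding=C

step 1 (unstack(E, C)): towers=[B/C; D/A] holding=E
step 2 (stack(E, A)): towers=[B/C; D/A/E] holding=-
step 3 (unstack(C, B)): towers=[B; D/A/E] holding=C
step 4 (pickup(B)) [no-op]: towers=[B; D/A/E] holding=C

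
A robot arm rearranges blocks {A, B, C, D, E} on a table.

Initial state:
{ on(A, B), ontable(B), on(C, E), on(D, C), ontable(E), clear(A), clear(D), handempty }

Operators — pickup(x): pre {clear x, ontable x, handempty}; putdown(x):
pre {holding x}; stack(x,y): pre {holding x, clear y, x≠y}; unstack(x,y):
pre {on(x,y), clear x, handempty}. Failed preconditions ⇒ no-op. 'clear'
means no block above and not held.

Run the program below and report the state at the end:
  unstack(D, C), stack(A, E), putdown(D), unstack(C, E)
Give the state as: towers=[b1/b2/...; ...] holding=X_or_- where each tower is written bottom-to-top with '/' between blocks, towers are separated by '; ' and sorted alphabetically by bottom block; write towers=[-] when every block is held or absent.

step 1 (unstack(D, C)): towers=[B/A; E/C] holding=D
step 2 (stack(A, E)) [no-op]: towers=[B/A; E/C] holding=D
step 3 (putdown(D)): towers=[B/A; D; E/C] holding=-
step 4 (unstack(C, E)): towers=[B/A; D; E] holding=C

towers=[B/A; D; E] holding=C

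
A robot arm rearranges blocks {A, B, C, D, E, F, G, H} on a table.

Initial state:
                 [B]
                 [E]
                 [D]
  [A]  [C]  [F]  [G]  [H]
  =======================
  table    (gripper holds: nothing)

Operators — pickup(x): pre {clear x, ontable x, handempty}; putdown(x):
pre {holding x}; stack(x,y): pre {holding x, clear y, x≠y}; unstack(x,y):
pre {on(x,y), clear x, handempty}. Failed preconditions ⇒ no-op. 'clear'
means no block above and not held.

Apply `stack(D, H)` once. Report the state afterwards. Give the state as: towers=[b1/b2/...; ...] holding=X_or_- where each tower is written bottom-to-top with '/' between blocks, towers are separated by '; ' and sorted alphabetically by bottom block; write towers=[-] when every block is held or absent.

before: towers=[A; C; F; G/D/E/B; H] holding=-
pre[stack(D, H)]: holding(D) fail, clear(H) ok, D≠H ok
holding(D) unmet → stack(D, H) is a no-op
after:  towers=[A; C; F; G/D/E/B; H] holding=-

towers=[A; C; F; G/D/E/B; H] holding=-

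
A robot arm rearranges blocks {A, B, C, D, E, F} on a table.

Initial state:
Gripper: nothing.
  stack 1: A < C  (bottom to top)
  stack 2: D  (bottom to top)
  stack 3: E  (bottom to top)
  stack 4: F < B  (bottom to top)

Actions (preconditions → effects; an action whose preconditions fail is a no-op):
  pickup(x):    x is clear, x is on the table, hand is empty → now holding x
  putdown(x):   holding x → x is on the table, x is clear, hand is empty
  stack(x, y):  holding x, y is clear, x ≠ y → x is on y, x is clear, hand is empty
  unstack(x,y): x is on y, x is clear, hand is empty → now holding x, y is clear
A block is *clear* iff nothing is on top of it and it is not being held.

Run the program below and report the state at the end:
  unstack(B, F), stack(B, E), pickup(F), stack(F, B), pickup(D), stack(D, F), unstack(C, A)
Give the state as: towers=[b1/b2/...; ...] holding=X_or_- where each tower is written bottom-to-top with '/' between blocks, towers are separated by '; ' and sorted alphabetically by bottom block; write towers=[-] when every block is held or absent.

step 1 (unstack(B, F)): towers=[A/C; D; E; F] holding=B
step 2 (stack(B, E)): towers=[A/C; D; E/B; F] holding=-
step 3 (pickup(F)): towers=[A/C; D; E/B] holding=F
step 4 (stack(F, B)): towers=[A/C; D; E/B/F] holding=-
step 5 (pickup(D)): towers=[A/C; E/B/F] holding=D
step 6 (stack(D, F)): towers=[A/C; E/B/F/D] holding=-
step 7 (unstack(C, A)): towers=[A; E/B/F/D] holding=C

towers=[A; E/B/F/D] holding=C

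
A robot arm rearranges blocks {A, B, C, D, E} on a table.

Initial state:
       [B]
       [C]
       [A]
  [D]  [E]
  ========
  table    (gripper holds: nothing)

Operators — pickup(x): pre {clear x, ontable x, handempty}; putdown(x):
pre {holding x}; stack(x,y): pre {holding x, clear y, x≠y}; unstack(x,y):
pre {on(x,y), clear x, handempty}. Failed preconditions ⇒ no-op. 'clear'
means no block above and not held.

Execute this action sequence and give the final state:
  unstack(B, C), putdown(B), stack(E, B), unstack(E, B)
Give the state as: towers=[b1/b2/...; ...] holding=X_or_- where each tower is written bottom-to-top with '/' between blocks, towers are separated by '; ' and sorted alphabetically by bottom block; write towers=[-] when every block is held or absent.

step 1 (unstack(B, C)): towers=[D; E/A/C] holding=B
step 2 (putdown(B)): towers=[B; D; E/A/C] holding=-
step 3 (stack(E, B)) [no-op]: towers=[B; D; E/A/C] holding=-
step 4 (unstack(E, B)) [no-op]: towers=[B; D; E/A/C] holding=-

towers=[B; D; E/A/C] holding=-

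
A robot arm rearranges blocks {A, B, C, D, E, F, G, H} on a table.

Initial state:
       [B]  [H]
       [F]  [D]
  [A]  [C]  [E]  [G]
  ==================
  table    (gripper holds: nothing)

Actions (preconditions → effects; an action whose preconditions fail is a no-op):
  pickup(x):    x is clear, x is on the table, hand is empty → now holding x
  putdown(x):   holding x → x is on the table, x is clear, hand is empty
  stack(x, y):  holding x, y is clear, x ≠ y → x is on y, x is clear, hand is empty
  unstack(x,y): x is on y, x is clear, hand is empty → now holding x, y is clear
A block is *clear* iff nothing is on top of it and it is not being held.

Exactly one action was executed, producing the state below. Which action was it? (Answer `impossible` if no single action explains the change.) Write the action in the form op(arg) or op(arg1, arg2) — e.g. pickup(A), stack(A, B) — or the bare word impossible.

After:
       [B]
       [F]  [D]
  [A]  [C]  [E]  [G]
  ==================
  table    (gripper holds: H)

target: towers=[A; C/F/B; E/D; G] holding=H
         pickup(G) → towers=[A; C/F/B; E/D/H] holding=G
         pickup(A) → towers=[C/F/B; E/D/H; G] holding=A
     unstack(H, D) → towers=[A; C/F/B; E/D; G] holding=H  ← match
     unstack(B, F) → towers=[A; C/F; E/D/H; G] holding=B

unstack(H, D)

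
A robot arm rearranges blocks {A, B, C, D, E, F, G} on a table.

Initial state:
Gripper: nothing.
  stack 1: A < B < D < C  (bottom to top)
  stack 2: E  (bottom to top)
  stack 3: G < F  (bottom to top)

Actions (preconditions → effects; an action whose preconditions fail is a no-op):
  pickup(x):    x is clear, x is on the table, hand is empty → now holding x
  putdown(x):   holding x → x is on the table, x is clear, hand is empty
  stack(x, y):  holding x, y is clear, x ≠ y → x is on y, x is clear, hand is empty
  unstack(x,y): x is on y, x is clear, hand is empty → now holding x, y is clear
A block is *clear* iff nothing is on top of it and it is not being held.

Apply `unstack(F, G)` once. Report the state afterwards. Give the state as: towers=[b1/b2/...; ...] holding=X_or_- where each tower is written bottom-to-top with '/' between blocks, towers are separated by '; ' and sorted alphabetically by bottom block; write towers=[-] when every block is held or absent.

before: towers=[A/B/D/C; E; G/F] holding=-
pre[unstack(F, G)]: on(F,G) ✓, clear(F) ✓, handempty ✓
all met → apply unstack(F, G)
after:  towers=[A/B/D/C; E; G] holding=F

towers=[A/B/D/C; E; G] holding=F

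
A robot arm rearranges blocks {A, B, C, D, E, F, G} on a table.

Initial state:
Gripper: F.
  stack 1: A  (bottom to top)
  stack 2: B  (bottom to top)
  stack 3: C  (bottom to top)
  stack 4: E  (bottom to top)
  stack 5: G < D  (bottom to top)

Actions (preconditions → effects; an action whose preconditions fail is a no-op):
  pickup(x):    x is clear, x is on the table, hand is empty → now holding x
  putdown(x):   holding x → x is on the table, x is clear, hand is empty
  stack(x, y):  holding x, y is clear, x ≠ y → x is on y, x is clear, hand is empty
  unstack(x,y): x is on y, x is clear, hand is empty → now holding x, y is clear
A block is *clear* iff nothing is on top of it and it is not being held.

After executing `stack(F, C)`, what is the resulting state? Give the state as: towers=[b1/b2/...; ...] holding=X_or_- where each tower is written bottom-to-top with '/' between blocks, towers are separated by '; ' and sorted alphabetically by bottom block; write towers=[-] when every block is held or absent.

towers=[A; B; C/F; E; G/D] holding=-

before: towers=[A; B; C; E; G/D] holding=F
pre[stack(F, C)]: holding(F) ✓, clear(C) ✓, F≠C ✓
all met → apply stack(F, C)
after:  towers=[A; B; C/F; E; G/D] holding=-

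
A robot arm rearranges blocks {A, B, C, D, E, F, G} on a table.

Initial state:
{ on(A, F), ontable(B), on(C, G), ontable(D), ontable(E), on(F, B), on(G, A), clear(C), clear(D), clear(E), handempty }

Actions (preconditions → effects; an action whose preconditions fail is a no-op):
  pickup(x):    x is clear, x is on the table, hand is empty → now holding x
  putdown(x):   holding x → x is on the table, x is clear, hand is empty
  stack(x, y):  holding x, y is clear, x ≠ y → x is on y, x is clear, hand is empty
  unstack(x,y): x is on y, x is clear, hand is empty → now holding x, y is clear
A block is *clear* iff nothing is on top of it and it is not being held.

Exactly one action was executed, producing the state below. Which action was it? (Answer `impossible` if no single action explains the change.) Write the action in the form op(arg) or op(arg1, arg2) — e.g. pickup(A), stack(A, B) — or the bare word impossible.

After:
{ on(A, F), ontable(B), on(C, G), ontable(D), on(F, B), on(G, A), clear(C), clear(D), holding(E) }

target: towers=[B/F/A/G/C; D] holding=E
         pickup(D) → towers=[B/F/A/G/C; E] holding=D
         pickup(E) → towers=[B/F/A/G/C; D] holding=E  ← match
     unstack(C, G) → towers=[B/F/A/G; D; E] holding=C

pickup(E)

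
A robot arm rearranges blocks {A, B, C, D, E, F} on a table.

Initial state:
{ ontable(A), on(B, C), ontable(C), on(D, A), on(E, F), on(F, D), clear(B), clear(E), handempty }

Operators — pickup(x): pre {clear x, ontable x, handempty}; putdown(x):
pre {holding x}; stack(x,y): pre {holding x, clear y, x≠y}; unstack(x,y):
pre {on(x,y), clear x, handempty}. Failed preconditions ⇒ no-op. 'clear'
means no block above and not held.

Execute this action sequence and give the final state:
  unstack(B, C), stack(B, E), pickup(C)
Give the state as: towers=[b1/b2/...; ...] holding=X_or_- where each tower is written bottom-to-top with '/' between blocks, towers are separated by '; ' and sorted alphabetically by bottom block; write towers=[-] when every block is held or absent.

step 1 (unstack(B, C)): towers=[A/D/F/E; C] holding=B
step 2 (stack(B, E)): towers=[A/D/F/E/B; C] holding=-
step 3 (pickup(C)): towers=[A/D/F/E/B] holding=C

towers=[A/D/F/E/B] holding=C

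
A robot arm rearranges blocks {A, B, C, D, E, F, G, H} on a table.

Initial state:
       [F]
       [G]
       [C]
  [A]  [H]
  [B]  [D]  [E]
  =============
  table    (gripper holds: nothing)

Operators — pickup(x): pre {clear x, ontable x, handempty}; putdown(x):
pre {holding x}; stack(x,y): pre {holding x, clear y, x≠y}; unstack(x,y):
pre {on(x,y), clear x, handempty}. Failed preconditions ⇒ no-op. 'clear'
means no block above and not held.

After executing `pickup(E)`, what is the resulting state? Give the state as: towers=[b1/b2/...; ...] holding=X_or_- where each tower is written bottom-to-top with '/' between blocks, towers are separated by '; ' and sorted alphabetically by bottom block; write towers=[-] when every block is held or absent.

before: towers=[B/A; D/H/C/G/F; E] holding=-
pre[pickup(E)]: clear(E) ✓, ontable(E) ✓, handempty ✓
all met → apply pickup(E)
after:  towers=[B/A; D/H/C/G/F] holding=E

towers=[B/A; D/H/C/G/F] holding=E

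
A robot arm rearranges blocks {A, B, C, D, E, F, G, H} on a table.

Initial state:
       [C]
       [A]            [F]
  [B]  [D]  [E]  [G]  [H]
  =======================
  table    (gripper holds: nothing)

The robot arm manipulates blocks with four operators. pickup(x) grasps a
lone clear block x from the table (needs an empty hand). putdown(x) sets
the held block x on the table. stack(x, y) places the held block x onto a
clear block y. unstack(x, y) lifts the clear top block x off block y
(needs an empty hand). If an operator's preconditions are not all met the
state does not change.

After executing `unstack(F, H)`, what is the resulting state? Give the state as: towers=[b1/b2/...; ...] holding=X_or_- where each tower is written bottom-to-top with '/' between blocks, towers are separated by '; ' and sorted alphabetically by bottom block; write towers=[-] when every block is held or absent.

towers=[B; D/A/C; E; G; H] holding=F

before: towers=[B; D/A/C; E; G; H/F] holding=-
pre[unstack(F, H)]: on(F,H) yes, clear(F) yes, handempty yes
all met → apply unstack(F, H)
after:  towers=[B; D/A/C; E; G; H] holding=F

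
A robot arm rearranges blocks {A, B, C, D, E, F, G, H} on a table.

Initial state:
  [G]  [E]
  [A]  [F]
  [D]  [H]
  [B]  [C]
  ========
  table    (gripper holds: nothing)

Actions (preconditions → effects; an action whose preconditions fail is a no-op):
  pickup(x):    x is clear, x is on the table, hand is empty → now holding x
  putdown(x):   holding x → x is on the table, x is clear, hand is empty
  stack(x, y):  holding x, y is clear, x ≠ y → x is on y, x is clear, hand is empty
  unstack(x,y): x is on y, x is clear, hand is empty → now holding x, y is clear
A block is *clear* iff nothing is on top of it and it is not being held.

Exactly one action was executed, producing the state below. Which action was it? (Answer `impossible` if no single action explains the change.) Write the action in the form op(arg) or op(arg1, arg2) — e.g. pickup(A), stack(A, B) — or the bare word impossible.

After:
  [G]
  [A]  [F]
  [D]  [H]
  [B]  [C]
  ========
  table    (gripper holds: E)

target: towers=[B/D/A/G; C/H/F] holding=E
     unstack(G, A) → towers=[B/D/A; C/H/F/E] holding=G
     unstack(E, F) → towers=[B/D/A/G; C/H/F] holding=E  ← match

unstack(E, F)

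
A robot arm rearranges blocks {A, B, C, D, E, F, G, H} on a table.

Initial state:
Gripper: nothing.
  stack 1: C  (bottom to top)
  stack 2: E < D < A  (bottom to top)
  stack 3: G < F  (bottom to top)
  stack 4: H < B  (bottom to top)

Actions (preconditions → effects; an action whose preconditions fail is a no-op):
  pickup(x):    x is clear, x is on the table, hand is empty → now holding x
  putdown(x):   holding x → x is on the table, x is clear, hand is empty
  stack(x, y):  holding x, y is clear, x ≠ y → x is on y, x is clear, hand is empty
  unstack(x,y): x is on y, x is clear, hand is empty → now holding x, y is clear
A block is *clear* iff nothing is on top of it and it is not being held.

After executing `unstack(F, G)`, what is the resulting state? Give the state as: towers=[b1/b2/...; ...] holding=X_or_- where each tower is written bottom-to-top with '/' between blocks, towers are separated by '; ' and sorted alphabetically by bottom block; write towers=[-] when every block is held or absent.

towers=[C; E/D/A; G; H/B] holding=F

before: towers=[C; E/D/A; G/F; H/B] holding=-
pre[unstack(F, G)]: on(F,G) ✓, clear(F) ✓, handempty ✓
all met → apply unstack(F, G)
after:  towers=[C; E/D/A; G; H/B] holding=F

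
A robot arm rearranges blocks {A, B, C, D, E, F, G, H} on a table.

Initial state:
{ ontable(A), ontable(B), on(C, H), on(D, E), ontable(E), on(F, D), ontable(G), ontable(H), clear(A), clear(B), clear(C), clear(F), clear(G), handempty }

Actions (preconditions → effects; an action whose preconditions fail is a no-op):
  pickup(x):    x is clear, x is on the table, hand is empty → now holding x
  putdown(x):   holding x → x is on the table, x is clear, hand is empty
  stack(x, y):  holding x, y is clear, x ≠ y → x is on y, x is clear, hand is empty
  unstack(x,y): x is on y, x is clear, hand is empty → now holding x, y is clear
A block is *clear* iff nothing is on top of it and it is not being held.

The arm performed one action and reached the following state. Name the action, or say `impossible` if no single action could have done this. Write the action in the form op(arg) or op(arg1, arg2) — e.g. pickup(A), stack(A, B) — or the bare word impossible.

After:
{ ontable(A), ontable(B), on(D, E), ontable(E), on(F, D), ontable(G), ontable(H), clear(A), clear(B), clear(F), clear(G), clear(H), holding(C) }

unstack(C, H)

target: towers=[A; B; E/D/F; G; H] holding=C
         pickup(G) → towers=[A; B; E/D/F; H/C] holding=G
         pickup(A) → towers=[B; E/D/F; G; H/C] holding=A
         pickup(B) → towers=[A; E/D/F; G; H/C] holding=B
     unstack(F, D) → towers=[A; B; E/D; G; H/C] holding=F
     unstack(C, H) → towers=[A; B; E/D/F; G; H] holding=C  ← match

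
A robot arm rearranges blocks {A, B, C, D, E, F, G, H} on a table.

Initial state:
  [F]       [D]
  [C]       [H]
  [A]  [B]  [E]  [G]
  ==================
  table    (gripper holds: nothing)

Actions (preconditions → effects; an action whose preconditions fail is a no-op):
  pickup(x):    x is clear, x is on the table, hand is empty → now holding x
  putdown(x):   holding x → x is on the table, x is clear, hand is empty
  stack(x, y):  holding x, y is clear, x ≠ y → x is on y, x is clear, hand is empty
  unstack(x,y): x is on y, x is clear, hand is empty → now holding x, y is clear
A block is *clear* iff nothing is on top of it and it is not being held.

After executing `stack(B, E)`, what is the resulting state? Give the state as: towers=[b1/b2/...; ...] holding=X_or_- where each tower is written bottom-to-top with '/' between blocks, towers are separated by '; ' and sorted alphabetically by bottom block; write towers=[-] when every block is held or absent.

before: towers=[A/C/F; B; E/H/D; G] holding=-
pre[stack(B, E)]: holding(B) fail, clear(E) fail, B≠E ok
holding(B), clear(E) unmet → stack(B, E) is a no-op
after:  towers=[A/C/F; B; E/H/D; G] holding=-

towers=[A/C/F; B; E/H/D; G] holding=-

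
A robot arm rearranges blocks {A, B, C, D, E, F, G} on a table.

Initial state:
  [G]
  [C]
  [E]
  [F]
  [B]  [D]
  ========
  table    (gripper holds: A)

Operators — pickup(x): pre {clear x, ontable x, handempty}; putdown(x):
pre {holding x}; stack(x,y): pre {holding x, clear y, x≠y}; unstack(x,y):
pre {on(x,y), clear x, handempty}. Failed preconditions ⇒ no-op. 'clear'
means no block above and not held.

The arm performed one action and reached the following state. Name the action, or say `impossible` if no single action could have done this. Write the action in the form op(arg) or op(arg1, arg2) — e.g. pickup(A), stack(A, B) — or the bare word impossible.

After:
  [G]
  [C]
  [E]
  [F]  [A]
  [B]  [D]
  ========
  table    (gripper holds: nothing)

target: towers=[B/F/E/C/G; D/A] holding=-
        putdown(A) → towers=[A; B/F/E/C/G; D] holding=-
       stack(A, G) → towers=[B/F/E/C/G/A; D] holding=-
       stack(A, D) → towers=[B/F/E/C/G; D/A] holding=-  ← match

stack(A, D)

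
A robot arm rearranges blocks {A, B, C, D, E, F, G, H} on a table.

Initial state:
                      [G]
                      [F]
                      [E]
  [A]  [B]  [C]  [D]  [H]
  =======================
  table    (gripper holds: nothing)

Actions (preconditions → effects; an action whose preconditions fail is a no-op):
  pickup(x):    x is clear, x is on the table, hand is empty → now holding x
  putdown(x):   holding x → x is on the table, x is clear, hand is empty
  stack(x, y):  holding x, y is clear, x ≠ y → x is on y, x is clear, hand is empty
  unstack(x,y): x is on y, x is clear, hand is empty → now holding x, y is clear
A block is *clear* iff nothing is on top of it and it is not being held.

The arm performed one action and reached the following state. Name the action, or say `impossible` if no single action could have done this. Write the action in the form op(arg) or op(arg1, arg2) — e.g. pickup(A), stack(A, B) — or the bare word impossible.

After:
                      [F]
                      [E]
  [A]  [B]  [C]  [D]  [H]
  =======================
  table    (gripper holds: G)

unstack(G, F)

target: towers=[A; B; C; D; H/E/F] holding=G
     unstack(G, F) → towers=[A; B; C; D; H/E/F] holding=G  ← match
         pickup(A) → towers=[B; C; D; H/E/F/G] holding=A
         pickup(B) → towers=[A; C; D; H/E/F/G] holding=B
         pickup(D) → towers=[A; B; C; H/E/F/G] holding=D
         pickup(C) → towers=[A; B; D; H/E/F/G] holding=C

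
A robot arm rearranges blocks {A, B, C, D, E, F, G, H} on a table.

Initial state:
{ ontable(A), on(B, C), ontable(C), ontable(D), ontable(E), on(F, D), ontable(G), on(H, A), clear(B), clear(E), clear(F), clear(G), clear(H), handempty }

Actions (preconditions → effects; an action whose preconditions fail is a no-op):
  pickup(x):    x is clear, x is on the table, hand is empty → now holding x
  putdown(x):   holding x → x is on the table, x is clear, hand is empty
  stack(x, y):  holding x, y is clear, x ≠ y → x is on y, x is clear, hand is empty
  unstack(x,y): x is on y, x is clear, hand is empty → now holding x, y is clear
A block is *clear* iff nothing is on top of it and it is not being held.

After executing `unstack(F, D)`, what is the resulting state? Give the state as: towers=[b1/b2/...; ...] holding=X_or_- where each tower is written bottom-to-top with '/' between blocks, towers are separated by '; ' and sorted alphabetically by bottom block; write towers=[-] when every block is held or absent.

before: towers=[A/H; C/B; D/F; E; G] holding=-
pre[unstack(F, D)]: on(F,D) ✓, clear(F) ✓, handempty ✓
all met → apply unstack(F, D)
after:  towers=[A/H; C/B; D; E; G] holding=F

towers=[A/H; C/B; D; E; G] holding=F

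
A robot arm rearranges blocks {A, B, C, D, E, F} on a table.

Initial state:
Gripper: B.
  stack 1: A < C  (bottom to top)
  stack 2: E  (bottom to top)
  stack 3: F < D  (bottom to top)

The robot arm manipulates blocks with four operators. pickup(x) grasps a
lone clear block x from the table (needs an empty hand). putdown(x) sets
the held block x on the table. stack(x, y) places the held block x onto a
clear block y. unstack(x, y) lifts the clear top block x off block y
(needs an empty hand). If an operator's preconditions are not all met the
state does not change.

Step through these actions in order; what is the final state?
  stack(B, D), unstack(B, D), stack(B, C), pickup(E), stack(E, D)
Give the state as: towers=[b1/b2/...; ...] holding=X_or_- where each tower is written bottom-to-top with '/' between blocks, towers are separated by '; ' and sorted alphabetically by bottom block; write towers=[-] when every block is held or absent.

step 1 (stack(B, D)): towers=[A/C; E; F/D/B] holding=-
step 2 (unstack(B, D)): towers=[A/C; E; F/D] holding=B
step 3 (stack(B, C)): towers=[A/C/B; E; F/D] holding=-
step 4 (pickup(E)): towers=[A/C/B; F/D] holding=E
step 5 (stack(E, D)): towers=[A/C/B; F/D/E] holding=-

towers=[A/C/B; F/D/E] holding=-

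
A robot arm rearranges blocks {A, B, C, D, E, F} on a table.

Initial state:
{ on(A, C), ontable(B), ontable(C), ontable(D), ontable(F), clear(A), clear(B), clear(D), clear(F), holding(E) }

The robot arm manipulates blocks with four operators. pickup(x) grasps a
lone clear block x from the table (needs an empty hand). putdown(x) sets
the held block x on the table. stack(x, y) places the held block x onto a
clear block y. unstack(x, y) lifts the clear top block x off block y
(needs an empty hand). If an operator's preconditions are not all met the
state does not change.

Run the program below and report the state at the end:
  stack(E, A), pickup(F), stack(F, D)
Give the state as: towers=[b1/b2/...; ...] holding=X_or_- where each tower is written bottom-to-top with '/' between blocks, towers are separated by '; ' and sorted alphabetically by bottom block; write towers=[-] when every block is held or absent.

towers=[B; C/A/E; D/F] holding=-

step 1 (stack(E, A)): towers=[B; C/A/E; D; F] holding=-
step 2 (pickup(F)): towers=[B; C/A/E; D] holding=F
step 3 (stack(F, D)): towers=[B; C/A/E; D/F] holding=-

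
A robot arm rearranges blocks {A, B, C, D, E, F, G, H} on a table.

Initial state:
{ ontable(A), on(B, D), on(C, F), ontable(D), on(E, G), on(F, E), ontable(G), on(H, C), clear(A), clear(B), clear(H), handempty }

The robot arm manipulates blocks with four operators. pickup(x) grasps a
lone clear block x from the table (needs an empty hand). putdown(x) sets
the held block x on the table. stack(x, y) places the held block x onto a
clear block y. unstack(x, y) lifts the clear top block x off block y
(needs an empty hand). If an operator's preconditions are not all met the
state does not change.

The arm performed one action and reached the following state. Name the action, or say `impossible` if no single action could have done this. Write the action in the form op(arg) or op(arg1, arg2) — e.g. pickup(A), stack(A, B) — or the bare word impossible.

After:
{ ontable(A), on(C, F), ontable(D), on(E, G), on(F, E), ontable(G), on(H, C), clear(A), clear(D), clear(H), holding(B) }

unstack(B, D)

target: towers=[A; D; G/E/F/C/H] holding=B
         pickup(A) → towers=[D/B; G/E/F/C/H] holding=A
     unstack(H, C) → towers=[A; D/B; G/E/F/C] holding=H
     unstack(B, D) → towers=[A; D; G/E/F/C/H] holding=B  ← match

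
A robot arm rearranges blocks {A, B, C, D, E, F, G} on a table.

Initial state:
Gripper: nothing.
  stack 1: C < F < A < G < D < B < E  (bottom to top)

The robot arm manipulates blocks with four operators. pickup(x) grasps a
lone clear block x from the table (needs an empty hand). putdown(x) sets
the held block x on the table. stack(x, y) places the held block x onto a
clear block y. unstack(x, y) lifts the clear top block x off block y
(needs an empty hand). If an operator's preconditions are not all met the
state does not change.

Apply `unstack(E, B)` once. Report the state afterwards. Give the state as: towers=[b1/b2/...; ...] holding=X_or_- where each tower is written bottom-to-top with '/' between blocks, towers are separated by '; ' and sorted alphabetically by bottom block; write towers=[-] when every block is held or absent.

before: towers=[C/F/A/G/D/B/E] holding=-
pre[unstack(E, B)]: on(E,B) ok, clear(E) ok, handempty ok
all met → apply unstack(E, B)
after:  towers=[C/F/A/G/D/B] holding=E

towers=[C/F/A/G/D/B] holding=E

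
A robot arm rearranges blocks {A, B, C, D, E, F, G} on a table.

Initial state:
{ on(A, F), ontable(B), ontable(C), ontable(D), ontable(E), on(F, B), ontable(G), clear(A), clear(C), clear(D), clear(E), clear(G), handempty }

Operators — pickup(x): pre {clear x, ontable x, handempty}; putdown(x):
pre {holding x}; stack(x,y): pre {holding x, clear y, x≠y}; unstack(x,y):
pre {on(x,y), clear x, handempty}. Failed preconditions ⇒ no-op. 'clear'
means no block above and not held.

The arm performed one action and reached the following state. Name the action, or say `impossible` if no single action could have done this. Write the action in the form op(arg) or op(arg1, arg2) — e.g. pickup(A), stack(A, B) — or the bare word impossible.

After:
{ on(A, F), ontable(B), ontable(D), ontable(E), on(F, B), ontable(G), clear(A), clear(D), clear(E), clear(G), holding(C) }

target: towers=[B/F/A; D; E; G] holding=C
         pickup(G) → towers=[B/F/A; C; D; E] holding=G
         pickup(D) → towers=[B/F/A; C; E; G] holding=D
     unstack(A, F) → towers=[B/F; C; D; E; G] holding=A
         pickup(E) → towers=[B/F/A; C; D; G] holding=E
         pickup(C) → towers=[B/F/A; D; E; G] holding=C  ← match

pickup(C)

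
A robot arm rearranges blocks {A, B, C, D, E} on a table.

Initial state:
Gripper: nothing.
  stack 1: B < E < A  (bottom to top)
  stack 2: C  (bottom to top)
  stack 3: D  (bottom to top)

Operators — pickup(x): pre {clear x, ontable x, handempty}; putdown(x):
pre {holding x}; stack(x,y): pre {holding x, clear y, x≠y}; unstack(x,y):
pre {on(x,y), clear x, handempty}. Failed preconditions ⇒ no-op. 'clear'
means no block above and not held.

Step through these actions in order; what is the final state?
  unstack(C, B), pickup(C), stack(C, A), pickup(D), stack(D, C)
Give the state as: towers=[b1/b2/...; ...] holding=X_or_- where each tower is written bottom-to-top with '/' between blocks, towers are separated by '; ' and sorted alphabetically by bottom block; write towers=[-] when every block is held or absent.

step 1 (unstack(C, B)) [no-op]: towers=[B/E/A; C; D] holding=-
step 2 (pickup(C)): towers=[B/E/A; D] holding=C
step 3 (stack(C, A)): towers=[B/E/A/C; D] holding=-
step 4 (pickup(D)): towers=[B/E/A/C] holding=D
step 5 (stack(D, C)): towers=[B/E/A/C/D] holding=-

towers=[B/E/A/C/D] holding=-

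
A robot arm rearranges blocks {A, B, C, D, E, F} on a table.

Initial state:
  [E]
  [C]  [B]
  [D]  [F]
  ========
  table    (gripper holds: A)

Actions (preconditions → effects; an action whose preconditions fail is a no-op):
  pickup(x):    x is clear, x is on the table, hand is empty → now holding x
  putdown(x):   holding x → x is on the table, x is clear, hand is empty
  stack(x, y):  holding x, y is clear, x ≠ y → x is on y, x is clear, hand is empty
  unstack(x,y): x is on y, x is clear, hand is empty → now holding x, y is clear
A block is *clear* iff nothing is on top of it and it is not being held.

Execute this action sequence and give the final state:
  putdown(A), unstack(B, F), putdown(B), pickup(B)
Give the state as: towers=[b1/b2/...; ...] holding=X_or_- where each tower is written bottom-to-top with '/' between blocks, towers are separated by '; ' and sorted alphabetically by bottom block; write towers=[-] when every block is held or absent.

towers=[A; D/C/E; F] holding=B

step 1 (putdown(A)): towers=[A; D/C/E; F/B] holding=-
step 2 (unstack(B, F)): towers=[A; D/C/E; F] holding=B
step 3 (putdown(B)): towers=[A; B; D/C/E; F] holding=-
step 4 (pickup(B)): towers=[A; D/C/E; F] holding=B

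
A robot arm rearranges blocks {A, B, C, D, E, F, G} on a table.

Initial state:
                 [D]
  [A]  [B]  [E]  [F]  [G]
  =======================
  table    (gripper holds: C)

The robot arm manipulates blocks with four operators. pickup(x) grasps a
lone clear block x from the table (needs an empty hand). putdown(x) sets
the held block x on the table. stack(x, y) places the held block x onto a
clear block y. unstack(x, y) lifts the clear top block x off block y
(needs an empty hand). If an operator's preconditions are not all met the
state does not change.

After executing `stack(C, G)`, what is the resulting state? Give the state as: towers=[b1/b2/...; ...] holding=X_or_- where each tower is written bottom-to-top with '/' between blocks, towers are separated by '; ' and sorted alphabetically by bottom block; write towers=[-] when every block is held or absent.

before: towers=[A; B; E; F/D; G] holding=C
pre[stack(C, G)]: holding(C) ✓, clear(G) ✓, C≠G ✓
all met → apply stack(C, G)
after:  towers=[A; B; E; F/D; G/C] holding=-

towers=[A; B; E; F/D; G/C] holding=-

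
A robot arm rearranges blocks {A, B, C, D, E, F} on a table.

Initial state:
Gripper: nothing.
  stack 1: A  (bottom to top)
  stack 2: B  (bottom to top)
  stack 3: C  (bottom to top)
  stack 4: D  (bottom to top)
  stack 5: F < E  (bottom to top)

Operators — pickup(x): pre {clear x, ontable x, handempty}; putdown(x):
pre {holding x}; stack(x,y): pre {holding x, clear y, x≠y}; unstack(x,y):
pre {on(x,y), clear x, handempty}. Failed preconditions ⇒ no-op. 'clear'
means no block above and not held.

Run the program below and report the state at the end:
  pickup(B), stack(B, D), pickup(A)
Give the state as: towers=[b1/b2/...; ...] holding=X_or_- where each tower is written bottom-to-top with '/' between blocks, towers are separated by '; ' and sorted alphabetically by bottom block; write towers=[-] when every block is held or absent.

towers=[C; D/B; F/E] holding=A

step 1 (pickup(B)): towers=[A; C; D; F/E] holding=B
step 2 (stack(B, D)): towers=[A; C; D/B; F/E] holding=-
step 3 (pickup(A)): towers=[C; D/B; F/E] holding=A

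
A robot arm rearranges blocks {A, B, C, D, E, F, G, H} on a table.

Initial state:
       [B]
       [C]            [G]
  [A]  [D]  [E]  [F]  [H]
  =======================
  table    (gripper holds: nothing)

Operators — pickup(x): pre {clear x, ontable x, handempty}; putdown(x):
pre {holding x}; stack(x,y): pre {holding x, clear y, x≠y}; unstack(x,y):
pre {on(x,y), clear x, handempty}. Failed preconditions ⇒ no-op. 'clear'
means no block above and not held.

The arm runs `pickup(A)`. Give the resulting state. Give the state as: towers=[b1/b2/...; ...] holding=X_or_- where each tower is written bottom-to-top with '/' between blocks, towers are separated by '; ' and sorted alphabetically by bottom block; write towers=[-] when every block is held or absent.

towers=[D/C/B; E; F; H/G] holding=A

before: towers=[A; D/C/B; E; F; H/G] holding=-
pre[pickup(A)]: clear(A) ✓, ontable(A) ✓, handempty ✓
all met → apply pickup(A)
after:  towers=[D/C/B; E; F; H/G] holding=A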